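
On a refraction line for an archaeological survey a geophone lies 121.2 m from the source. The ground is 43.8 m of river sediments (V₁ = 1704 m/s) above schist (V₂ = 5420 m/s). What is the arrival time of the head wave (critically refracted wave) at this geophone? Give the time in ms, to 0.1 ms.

71.2 ms

θ_c = arcsin(V₁/V₂) = arcsin(1704/5420) = 18.32°, cos θ_c = 0.9493.
Intercept time tᵢ = 2h cos θ_c / V₁ = 2·43.8·0.9493/1704 = 0.04880 s.
t = x/V₂ + tᵢ = 121.2/5420 + 0.04880 = 0.07116 s.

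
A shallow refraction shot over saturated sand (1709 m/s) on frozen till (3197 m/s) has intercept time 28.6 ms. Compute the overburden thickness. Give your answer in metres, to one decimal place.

θ_c = arcsin(1709/3197) = 32.31°; cos θ_c = 0.8451.
tᵢ = 2h cos θ_c/V₁ ⇒ h = tᵢ·V₁/(2 cos θ_c) = 0.0286·1709/(2·0.8451) = 28.92 m.

28.9 m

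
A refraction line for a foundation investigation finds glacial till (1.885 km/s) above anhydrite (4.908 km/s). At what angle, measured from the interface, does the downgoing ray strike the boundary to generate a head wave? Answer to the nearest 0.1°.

Critical incidence: sin θ_c = V₁/V₂ = 1.885/4.908 = 0.3841.
θ_c = arcsin 0.3841 = 22.59°.
Measured from the interface: 90° − 22.59° = 67.41°.

67.4°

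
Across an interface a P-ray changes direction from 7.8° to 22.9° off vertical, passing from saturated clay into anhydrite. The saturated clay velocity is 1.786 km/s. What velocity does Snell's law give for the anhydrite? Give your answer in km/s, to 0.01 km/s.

sin 7.8° = 0.1357; sin 22.9° = 0.3891.
V₂ = V₁·(sin θ₂/sin θ₁) = 1.786·(0.3891/0.1357) = 5.12 km/s.

5.12 km/s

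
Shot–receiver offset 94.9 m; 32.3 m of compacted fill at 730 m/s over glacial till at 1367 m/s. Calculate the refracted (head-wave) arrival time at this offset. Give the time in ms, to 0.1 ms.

144.2 ms

t = x/V₂ + 2h·√(V₂²−V₁²)/(V₁V₂).
√(V₂²−V₁²) = √(1367²−730²) = 1155.8 m/s; delay term = 2·32.3·1155.8/(730·1367) = 0.07482 s.
t = 94.9/1367 + 0.07482 = 0.14424 s.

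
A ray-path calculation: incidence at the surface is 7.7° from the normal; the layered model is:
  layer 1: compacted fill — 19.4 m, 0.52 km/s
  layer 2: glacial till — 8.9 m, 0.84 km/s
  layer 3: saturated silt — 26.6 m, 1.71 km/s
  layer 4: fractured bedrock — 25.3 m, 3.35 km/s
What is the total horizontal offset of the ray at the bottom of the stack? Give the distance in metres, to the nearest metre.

61 m

p = sin θ₁/V₁ = sin 7.7°/0.52 = 2.5767e-01 s/km is conserved through the stack.
Layer 1: θ = 7.70°; offset = 19.4·tan 7.70° = 2.623 m.
Layer 2: sin θ = p·0.84 = 0.2164 → θ = 12.50°; offset = 8.9·tan 12.50° = 1.973 m.
Layer 3: sin θ = p·1.71 = 0.4406 → θ = 26.14°; offset = 26.6·tan 26.14° = 13.056 m.
Layer 4: sin θ = p·3.35 = 0.8632 → θ = 59.68°; offset = 25.3·tan 59.68° = 43.253 m.
Σ offsets = 60.905 m.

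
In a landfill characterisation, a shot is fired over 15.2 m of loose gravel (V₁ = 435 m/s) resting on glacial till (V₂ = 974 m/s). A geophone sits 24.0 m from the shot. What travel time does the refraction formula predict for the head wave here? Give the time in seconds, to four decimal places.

t = x/V₂ + 2h·√(V₂²−V₁²)/(V₁V₂).
√(V₂²−V₁²) = √(974²−435²) = 871.5 m/s; delay term = 2·15.2·871.5/(435·974) = 0.06253 s.
t = 24.0/974 + 0.06253 = 0.08717 s.

0.0872 s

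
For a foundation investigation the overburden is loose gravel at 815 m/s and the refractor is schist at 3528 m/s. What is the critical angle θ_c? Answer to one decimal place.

13.4°

At critical incidence the refracted ray runs along the interface (θ₂ = 90°), so sin θ_c = V₁/V₂.
θ_c = arcsin(815/3528) = arcsin 0.2310 = 13.36°.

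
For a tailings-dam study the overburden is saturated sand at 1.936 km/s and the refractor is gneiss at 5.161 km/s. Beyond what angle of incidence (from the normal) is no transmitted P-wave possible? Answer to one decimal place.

Critical incidence: sin θ_c = V₁/V₂ = 1.936/5.161 = 0.3751.
θ_c = arcsin 0.3751 = 22.03°.

22.0°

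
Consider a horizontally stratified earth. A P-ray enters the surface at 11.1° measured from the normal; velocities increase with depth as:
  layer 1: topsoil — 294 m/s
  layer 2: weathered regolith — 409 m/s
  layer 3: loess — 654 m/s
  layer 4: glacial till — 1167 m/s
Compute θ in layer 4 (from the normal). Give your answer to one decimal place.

49.8°

Ray parameter p = sin 11.1° / 294 = 6.5484e-04 s/m.
sin θ_4 = p·V_4 = 6.5484e-04 × 1167 = 0.7642.
θ_4 = 49.84° from the vertical.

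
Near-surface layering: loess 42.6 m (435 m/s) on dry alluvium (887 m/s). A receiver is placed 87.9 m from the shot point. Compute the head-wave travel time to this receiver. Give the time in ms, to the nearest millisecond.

t = x/V₂ + 2h·√(V₂²−V₁²)/(V₁V₂).
√(V₂²−V₁²) = √(887²−435²) = 773.0 m/s; delay term = 2·42.6·773.0/(435·887) = 0.17069 s.
t = 87.9/887 + 0.17069 = 0.26979 s.

270 ms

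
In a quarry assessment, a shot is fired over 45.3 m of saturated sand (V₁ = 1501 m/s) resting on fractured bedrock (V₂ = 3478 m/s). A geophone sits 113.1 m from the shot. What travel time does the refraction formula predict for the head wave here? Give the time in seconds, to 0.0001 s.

0.0870 s

t = x/V₂ + 2h·√(V₂²−V₁²)/(V₁V₂).
√(V₂²−V₁²) = √(3478²−1501²) = 3137.4 m/s; delay term = 2·45.3·3137.4/(1501·3478) = 0.05445 s.
t = 113.1/3478 + 0.05445 = 0.08697 s.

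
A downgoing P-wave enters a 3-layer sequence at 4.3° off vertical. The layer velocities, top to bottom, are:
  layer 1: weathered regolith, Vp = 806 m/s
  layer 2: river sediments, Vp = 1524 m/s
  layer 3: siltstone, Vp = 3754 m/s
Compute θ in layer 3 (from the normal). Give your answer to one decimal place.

20.4°

Ray parameter p = sin 4.3° / 806 = 9.3026e-05 s/m.
sin θ_3 = p·V_3 = 9.3026e-05 × 3754 = 0.3492.
θ_3 = arcsin 0.3492 = 20.44°.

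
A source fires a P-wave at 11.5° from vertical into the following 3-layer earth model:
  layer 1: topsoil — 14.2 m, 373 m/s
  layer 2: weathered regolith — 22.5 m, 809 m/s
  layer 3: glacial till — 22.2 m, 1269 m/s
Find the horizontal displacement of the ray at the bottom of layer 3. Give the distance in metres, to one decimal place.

34.2 m

Apply Snell's law at each interface; in layer i the horizontal offset is hᵢ·tan θᵢ.
Layer 1: θ = 11.50°; offset = 14.2·tan 11.50° = 2.889 m.
Layer 2: sin θ = 809·sin 11.5°/373 = 0.4324, θ = 25.62°; offset = 22.5·tan 25.62° = 10.790 m.
Layer 3: sin θ = 1269·sin 11.5°/373 = 0.6783, θ = 42.71°; offset = 22.2·tan 42.71° = 20.492 m.
Summing the layer offsets gives 34.171 m.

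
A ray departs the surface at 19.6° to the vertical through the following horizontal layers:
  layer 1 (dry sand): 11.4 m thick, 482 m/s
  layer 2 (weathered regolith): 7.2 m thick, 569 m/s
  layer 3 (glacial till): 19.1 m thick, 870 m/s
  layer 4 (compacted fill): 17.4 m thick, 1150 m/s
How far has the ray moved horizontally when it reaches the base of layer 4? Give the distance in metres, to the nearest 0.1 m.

44.9 m

p = sin θ₁/V₁ = sin 19.6°/482 = 6.9596e-04 s/m is conserved through the stack.
Layer 1: θ = 19.60°; offset = 11.4·tan 19.60° = 4.059 m.
Layer 2: sin θ = p·569 = 0.3960 → θ = 23.33°; offset = 7.2·tan 23.33° = 3.105 m.
Layer 3: sin θ = p·870 = 0.6055 → θ = 37.26°; offset = 19.1·tan 37.26° = 14.531 m.
Layer 4: sin θ = p·1150 = 0.8004 → θ = 53.16°; offset = 17.4·tan 53.16° = 23.228 m.
Summing the layer offsets gives 44.924 m.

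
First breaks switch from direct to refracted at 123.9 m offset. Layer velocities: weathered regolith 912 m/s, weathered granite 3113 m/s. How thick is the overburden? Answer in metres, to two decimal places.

45.81 m

h = (x_cross/2)·√((V₂−V₁)/(V₂+V₁)).
(V₂−V₁)/(V₂+V₁) = (3113−912)/(3113+912) = 0.5468; √ = 0.7395.
h = (123.9/2)·0.7395 = 45.81 m.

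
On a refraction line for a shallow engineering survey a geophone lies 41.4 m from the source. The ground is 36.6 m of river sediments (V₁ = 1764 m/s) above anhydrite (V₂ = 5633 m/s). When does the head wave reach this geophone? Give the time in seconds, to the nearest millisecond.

θ_c = arcsin(V₁/V₂) = arcsin(1764/5633) = 18.25°, cos θ_c = 0.9497.
Intercept time tᵢ = 2h cos θ_c / V₁ = 2·36.6·0.9497/1764 = 0.03941 s.
t = x/V₂ + tᵢ = 41.4/5633 + 0.03941 = 0.04676 s.

0.047 s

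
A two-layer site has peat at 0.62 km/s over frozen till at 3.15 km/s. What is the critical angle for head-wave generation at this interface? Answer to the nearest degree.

11°

At critical incidence the refracted ray runs along the interface (θ₂ = 90°), so sin θ_c = V₁/V₂.
θ_c = arcsin(0.62/3.15) = arcsin 0.1968 = 11.35°.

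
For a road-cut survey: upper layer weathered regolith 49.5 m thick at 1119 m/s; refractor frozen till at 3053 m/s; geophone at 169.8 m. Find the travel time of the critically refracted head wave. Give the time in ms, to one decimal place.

θ_c = arcsin(V₁/V₂) = arcsin(1119/3053) = 21.50°, cos θ_c = 0.9304.
Intercept time tᵢ = 2h cos θ_c / V₁ = 2·49.5·0.9304/1119 = 0.08231 s.
t = x/V₂ + tᵢ = 169.8/3053 + 0.08231 = 0.13793 s.

137.9 ms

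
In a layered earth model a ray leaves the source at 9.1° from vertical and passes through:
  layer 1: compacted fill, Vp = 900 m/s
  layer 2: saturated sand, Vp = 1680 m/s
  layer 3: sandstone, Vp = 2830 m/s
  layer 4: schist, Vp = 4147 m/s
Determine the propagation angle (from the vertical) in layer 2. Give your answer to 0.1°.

17.2°

Snell's law across each interface conserves sin θ / V, so sin θ_2 = V_2·sin θ₁/V₁.
sin θ_2 = 1680 × sin 9.1° / 900 = 0.2952.
θ_2 = 17.17° from the vertical.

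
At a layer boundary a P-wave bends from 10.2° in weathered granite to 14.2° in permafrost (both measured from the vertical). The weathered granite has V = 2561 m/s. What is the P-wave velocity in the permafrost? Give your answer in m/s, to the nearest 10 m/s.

sin 10.2° = 0.1771; sin 14.2° = 0.2453.
V₂ = V₁·(sin θ₂/sin θ₁) = 2561·(0.2453/0.1771) = 3547.64 m/s.

3550 m/s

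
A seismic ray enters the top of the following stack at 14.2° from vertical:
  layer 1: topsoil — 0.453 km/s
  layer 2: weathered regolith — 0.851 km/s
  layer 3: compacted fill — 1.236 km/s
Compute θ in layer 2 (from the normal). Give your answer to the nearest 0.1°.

Ray parameter p = sin 14.2° / 0.453 = 5.4152e-01 s/km.
sin θ_2 = p·V_2 = 5.4152e-01 × 0.851 = 0.4608.
θ_2 = arcsin 0.4608 = 27.44°.

27.4°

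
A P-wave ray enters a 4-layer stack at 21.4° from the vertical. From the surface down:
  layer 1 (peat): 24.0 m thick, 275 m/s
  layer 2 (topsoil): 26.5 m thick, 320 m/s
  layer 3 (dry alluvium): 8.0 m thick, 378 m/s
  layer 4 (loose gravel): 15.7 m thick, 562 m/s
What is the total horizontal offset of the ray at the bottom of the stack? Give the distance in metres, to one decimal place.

44.0 m

Apply Snell's law at each interface; in layer i the horizontal offset is hᵢ·tan θᵢ.
Layer 1: θ = 21.40°; offset = 24.0·tan 21.40° = 9.405 m.
Layer 2: sin θ = 320·sin 21.4°/275 = 0.4246, θ = 25.12°; offset = 26.5·tan 25.12° = 12.427 m.
Layer 3: sin θ = 378·sin 21.4°/275 = 0.5015, θ = 30.10°; offset = 8.0·tan 30.10° = 4.638 m.
Layer 4: sin θ = 562·sin 21.4°/275 = 0.7457, θ = 48.22°; offset = 15.7·tan 48.22° = 17.570 m.
Σ offsets = 44.041 m.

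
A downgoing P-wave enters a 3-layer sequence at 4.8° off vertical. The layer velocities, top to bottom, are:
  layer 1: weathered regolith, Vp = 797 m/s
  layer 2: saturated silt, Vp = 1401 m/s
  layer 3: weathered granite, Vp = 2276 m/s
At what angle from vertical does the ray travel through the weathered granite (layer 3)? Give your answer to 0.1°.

Snell's law across each interface conserves sin θ / V, so sin θ_3 = V_3·sin θ₁/V₁.
sin θ_3 = 2276 × sin 4.8° / 797 = 0.2390.
θ_3 = 13.83° from the vertical.

13.8°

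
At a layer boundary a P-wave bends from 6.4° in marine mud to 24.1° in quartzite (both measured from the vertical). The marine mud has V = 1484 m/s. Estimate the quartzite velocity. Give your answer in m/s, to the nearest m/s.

sin 6.4° = 0.1115; sin 24.1° = 0.4083.
V₂ = V₁·(sin θ₂/sin θ₁) = 1484·(0.4083/0.1115) = 5436.16 m/s.

5436 m/s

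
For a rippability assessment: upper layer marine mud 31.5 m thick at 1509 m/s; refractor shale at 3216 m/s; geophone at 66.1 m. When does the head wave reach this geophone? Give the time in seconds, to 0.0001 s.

0.0574 s

θ_c = arcsin(V₁/V₂) = arcsin(1509/3216) = 27.98°, cos θ_c = 0.8831.
Intercept time tᵢ = 2h cos θ_c / V₁ = 2·31.5·0.8831/1509 = 0.03687 s.
t = x/V₂ + tᵢ = 66.1/3216 + 0.03687 = 0.05742 s.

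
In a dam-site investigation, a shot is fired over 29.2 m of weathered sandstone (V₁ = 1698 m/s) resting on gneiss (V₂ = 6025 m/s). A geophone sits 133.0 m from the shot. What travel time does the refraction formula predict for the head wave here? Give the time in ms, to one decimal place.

θ_c = arcsin(V₁/V₂) = arcsin(1698/6025) = 16.37°, cos θ_c = 0.9595.
Intercept time tᵢ = 2h cos θ_c / V₁ = 2·29.2·0.9595/1698 = 0.03300 s.
t = x/V₂ + tᵢ = 133.0/6025 + 0.03300 = 0.05507 s.

55.1 ms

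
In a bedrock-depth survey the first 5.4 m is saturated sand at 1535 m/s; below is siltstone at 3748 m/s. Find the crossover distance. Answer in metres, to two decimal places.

16.69 m

x_cross = 2h·√((V₂+V₁)/(V₂−V₁)).
(V₂+V₁)/(V₂−V₁) = (3748+1535)/(3748−1535) = 2.3873; √ = 1.5451.
x_cross = 2·5.4·1.5451 = 16.69 m.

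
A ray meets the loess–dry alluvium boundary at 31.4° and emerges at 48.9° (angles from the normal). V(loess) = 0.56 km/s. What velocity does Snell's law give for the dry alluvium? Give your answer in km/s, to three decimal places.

sin 31.4° = 0.5210; sin 48.9° = 0.7536.
V₂ = V₁·(sin θ₂/sin θ₁) = 0.56·(0.7536/0.5210) = 0.810 km/s.

0.810 km/s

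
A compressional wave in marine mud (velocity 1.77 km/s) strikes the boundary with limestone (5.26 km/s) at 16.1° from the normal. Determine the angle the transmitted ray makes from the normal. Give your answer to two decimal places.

Snell's law: sin θ₂ = (V₂/V₁)·sin θ₁ = (5.26/1.77)·sin 16.1° = 0.8241.
θ₂ = sin⁻¹(0.8241) = 55.50° (from vertical).

55.50°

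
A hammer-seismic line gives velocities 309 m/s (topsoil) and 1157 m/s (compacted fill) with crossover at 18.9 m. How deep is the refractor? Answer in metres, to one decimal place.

x_cross = 2h·√((V₂+V₁)/(V₂−V₁)) → h = x_cross / (2·√((V₂+V₁)/(V₂−V₁))).
√((V₂+V₁)/(V₂−V₁)) = √((1157+309)/(1157−309)) = 1.3148.
h = 18.9 / (2·1.3148) = 7.19 m.

7.2 m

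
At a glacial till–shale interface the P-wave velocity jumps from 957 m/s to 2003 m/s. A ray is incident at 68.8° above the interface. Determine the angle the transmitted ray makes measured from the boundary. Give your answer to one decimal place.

Angle from the normal: 90° − 68.8° = 21.2°.
sin θ₁/V₁ = sin θ₂/V₂ ⇒ sin θ₂ = 2003·sin 21.2°/957 = 2003·0.3616/957 = 0.7569.
θ₂ = arcsin 0.7569 = 49.19° from the normal.
From the interface: 90° − 49.19° = 40.81°.

40.8°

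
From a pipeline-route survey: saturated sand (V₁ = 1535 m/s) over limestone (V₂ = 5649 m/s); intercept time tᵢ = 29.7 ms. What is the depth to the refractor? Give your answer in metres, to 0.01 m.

θ_c = arcsin(1535/5649) = 15.77°; cos θ_c = 0.9624.
tᵢ = 2h cos θ_c/V₁ ⇒ h = tᵢ·V₁/(2 cos θ_c) = 0.0297·1535/(2·0.9624) = 23.69 m.

23.69 m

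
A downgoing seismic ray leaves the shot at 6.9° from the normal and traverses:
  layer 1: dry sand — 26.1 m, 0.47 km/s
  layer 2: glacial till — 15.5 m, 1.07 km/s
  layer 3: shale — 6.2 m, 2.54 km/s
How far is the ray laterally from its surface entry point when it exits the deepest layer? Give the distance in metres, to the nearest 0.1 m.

12.9 m

Ray parameter p = sin 6.9° / 0.47 km/s = 2.5561e-01 s/km.
Layer 1: θ = 6.90°; offset = 26.1·tan 6.90° = 3.158 m.
Layer 2: sin θ = p·1.07 = 0.2735 → θ = 15.87°; offset = 15.5·tan 15.87° = 4.407 m.
Layer 3: sin θ = p·2.54 = 0.6493 → θ = 40.49°; offset = 6.2·tan 40.49° = 5.293 m.
Summing the layer offsets gives 12.858 m.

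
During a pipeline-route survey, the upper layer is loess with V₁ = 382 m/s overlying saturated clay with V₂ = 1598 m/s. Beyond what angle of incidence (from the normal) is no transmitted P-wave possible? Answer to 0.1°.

Critical incidence: sin θ_c = V₁/V₂ = 382/1598 = 0.2390.
θ_c = arcsin 0.2390 = 13.83°.

13.8°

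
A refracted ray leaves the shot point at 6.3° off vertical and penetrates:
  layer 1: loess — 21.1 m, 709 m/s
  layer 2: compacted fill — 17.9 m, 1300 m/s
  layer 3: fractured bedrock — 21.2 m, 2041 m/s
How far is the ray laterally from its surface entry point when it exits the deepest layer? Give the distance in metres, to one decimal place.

13.1 m

p = sin θ₁/V₁ = sin 6.3°/709 = 1.5477e-04 s/m is conserved through the stack.
Layer 1: θ = 6.30°; offset = 21.1·tan 6.30° = 2.329 m.
Layer 2: sin θ = p·1300 = 0.2012 → θ = 11.61°; offset = 17.9·tan 11.61° = 3.677 m.
Layer 3: sin θ = p·2041 = 0.3159 → θ = 18.41°; offset = 21.2·tan 18.41° = 7.058 m.
Total horizontal offset = 13.065 m.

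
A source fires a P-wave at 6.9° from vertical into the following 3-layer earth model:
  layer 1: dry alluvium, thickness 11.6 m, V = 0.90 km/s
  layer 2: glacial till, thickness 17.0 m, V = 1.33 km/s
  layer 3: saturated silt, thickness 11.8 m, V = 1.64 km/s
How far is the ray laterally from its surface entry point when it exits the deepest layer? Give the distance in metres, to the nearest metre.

7 m

Ray parameter p = sin 6.9° / 0.90 km/s = 1.3349e-01 s/km.
Layer 1: θ = 6.90°; offset = 11.6·tan 6.90° = 1.404 m.
Layer 2: sin θ = p·1.33 = 0.1775 → θ = 10.23°; offset = 17.0·tan 10.23° = 3.067 m.
Layer 3: sin θ = p·1.64 = 0.2189 → θ = 12.65°; offset = 11.8·tan 12.65° = 2.647 m.
Total horizontal offset = 7.118 m.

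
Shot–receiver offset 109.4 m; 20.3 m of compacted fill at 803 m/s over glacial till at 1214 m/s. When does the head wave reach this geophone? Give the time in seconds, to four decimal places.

0.1280 s

t = x/V₂ + 2h·√(V₂²−V₁²)/(V₁V₂).
√(V₂²−V₁²) = √(1214²−803²) = 910.5 m/s; delay term = 2·20.3·910.5/(803·1214) = 0.03792 s.
t = 109.4/1214 + 0.03792 = 0.12804 s.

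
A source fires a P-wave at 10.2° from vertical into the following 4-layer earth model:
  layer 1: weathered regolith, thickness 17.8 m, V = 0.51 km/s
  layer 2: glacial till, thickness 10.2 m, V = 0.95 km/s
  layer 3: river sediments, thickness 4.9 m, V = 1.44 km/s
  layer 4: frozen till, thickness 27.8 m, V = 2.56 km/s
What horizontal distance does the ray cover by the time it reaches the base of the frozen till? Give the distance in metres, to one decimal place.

Apply Snell's law at each interface; in layer i the horizontal offset is hᵢ·tan θᵢ.
Layer 1: θ = 10.20°; offset = 17.8·tan 10.20° = 3.203 m.
Layer 2: sin θ = 0.95·sin 10.2°/0.51 = 0.3299, θ = 19.26°; offset = 10.2·tan 19.26° = 3.564 m.
Layer 3: sin θ = 1.44·sin 10.2°/0.51 = 0.5000, θ = 30.00°; offset = 4.9·tan 30.00° = 2.829 m.
Layer 4: sin θ = 2.56·sin 10.2°/0.51 = 0.8889, θ = 62.73°; offset = 27.8·tan 62.73° = 53.942 m.
Total horizontal offset = 63.538 m.

63.5 m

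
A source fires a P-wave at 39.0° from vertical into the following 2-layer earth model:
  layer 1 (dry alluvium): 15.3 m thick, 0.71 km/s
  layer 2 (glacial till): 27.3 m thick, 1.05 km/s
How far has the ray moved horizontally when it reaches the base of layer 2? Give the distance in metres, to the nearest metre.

Ray parameter p = sin 39.0° / 0.71 km/s = 8.8637e-01 s/km.
Layer 1: θ = 39.00°; offset = 15.3·tan 39.00° = 12.390 m.
Layer 2: sin θ = p·1.05 = 0.9307 → θ = 68.54°; offset = 27.3·tan 68.54° = 69.454 m.
Total horizontal offset = 81.844 m.

82 m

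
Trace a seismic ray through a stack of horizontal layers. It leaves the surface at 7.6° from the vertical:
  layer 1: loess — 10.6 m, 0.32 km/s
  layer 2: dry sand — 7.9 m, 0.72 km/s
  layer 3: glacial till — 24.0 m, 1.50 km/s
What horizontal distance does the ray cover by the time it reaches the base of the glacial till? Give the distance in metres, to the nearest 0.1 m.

22.8 m

Apply Snell's law at each interface; in layer i the horizontal offset is hᵢ·tan θᵢ.
Layer 1: θ = 7.60°; offset = 10.6·tan 7.60° = 1.414 m.
Layer 2: sin θ = 0.72·sin 7.6°/0.32 = 0.2976, θ = 17.31°; offset = 7.9·tan 17.31° = 2.462 m.
Layer 3: sin θ = 1.50·sin 7.6°/0.32 = 0.6200, θ = 38.31°; offset = 24.0·tan 38.31° = 18.963 m.
Total horizontal offset = 22.839 m.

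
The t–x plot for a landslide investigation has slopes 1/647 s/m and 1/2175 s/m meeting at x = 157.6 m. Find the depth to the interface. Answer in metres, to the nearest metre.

58 m

x_cross = 2h·√((V₂+V₁)/(V₂−V₁)) → h = x_cross / (2·√((V₂+V₁)/(V₂−V₁))).
√((V₂+V₁)/(V₂−V₁)) = √((2175+647)/(2175−647)) = 1.3590.
h = 157.6 / (2·1.3590) = 57.98 m.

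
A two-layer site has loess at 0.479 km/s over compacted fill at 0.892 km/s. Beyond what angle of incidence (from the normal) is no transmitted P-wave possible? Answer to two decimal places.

At critical incidence the refracted ray runs along the interface (θ₂ = 90°), so sin θ_c = V₁/V₂.
θ_c = arcsin(0.479/0.892) = arcsin 0.5370 = 32.48°.

32.48°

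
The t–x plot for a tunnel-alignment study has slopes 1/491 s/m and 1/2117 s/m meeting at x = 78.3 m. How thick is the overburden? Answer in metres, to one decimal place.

30.9 m

x_cross = 2h·√((V₂+V₁)/(V₂−V₁)) → h = x_cross / (2·√((V₂+V₁)/(V₂−V₁))).
√((V₂+V₁)/(V₂−V₁)) = √((2117+491)/(2117−491)) = 1.2665.
h = 78.3 / (2·1.2665) = 30.91 m.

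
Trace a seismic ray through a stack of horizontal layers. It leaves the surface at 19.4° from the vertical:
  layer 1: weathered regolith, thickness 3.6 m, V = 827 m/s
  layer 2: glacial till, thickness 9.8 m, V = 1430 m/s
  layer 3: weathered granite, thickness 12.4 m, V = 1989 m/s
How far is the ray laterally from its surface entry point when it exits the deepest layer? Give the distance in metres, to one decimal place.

24.6 m

Ray parameter p = sin 19.4° / 827 m/s = 4.0165e-04 s/m.
Layer 1: θ = 19.40°; offset = 3.6·tan 19.40° = 1.268 m.
Layer 2: sin θ = p·1430 = 0.5744 → θ = 35.05°; offset = 9.8·tan 35.05° = 6.876 m.
Layer 3: sin θ = p·1989 = 0.7989 → θ = 53.02°; offset = 12.4·tan 53.02° = 16.469 m.
Σ offsets = 24.613 m.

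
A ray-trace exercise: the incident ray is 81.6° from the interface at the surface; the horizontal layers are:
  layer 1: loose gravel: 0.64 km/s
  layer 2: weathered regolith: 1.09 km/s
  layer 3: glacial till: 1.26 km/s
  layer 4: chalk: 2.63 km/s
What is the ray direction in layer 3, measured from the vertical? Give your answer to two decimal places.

16.71°

From the normal: θ₁ = 90° − 81.6° = 8.4°.
Ray parameter p = sin 8.4° / 0.64 = 2.2825e-01 s/km.
sin θ_3 = p·V_3 = 2.2825e-01 × 1.26 = 0.2876.
θ_3 = arcsin 0.2876 = 16.71°.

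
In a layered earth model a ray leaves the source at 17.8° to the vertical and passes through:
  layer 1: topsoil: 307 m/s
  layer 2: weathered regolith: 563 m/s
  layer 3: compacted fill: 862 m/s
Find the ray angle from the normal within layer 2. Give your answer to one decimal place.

Snell's law across each interface conserves sin θ / V, so sin θ_2 = V_2·sin θ₁/V₁.
sin θ_2 = 563 × sin 17.8° / 307 = 0.5606.
θ_2 = 34.10° from the vertical.

34.1°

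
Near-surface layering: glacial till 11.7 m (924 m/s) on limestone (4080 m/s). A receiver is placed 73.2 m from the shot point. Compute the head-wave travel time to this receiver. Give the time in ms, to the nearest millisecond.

43 ms

θ_c = arcsin(V₁/V₂) = arcsin(924/4080) = 13.09°, cos θ_c = 0.9740.
Intercept time tᵢ = 2h cos θ_c / V₁ = 2·11.7·0.9740/924 = 0.02467 s.
t = x/V₂ + tᵢ = 73.2/4080 + 0.02467 = 0.04261 s.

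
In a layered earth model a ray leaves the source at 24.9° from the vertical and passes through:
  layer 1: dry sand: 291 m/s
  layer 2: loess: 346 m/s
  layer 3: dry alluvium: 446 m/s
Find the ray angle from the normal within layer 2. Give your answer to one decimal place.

Snell's law across each interface conserves sin θ / V, so sin θ_2 = V_2·sin θ₁/V₁.
sin θ_2 = 346 × sin 24.9° / 291 = 0.5006.
θ_2 = 30.04° from the vertical.

30.0°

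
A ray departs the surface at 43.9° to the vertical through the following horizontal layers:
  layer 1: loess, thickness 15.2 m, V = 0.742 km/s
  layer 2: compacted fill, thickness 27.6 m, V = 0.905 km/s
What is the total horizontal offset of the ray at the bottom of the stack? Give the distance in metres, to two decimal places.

Apply Snell's law at each interface; in layer i the horizontal offset is hᵢ·tan θᵢ.
Layer 1: θ = 43.90°; offset = 15.2·tan 43.90° = 14.6273 m.
Layer 2: sin θ = 0.905·sin 43.9°/0.742 = 0.8457, θ = 57.75°; offset = 27.6·tan 57.75° = 43.7430 m.
Summing the layer offsets gives 58.3703 m.

58.37 m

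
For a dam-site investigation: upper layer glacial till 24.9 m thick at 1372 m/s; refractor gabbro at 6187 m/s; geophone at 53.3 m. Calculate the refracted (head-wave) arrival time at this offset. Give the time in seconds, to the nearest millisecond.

0.044 s

θ_c = arcsin(V₁/V₂) = arcsin(1372/6187) = 12.81°, cos θ_c = 0.9751.
Intercept time tᵢ = 2h cos θ_c / V₁ = 2·24.9·0.9751/1372 = 0.03539 s.
t = x/V₂ + tᵢ = 53.3/6187 + 0.03539 = 0.04401 s.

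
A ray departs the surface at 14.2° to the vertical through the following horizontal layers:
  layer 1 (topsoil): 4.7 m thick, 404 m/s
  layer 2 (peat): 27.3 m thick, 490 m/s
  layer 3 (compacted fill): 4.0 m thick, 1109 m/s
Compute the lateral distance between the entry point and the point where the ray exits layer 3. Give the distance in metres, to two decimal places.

p = sin θ₁/V₁ = sin 14.2°/404 = 6.0720e-04 s/m is conserved through the stack.
Layer 1: θ = 14.20°; offset = 4.7·tan 14.20° = 1.1893 m.
Layer 2: sin θ = p·490 = 0.2975 → θ = 17.31°; offset = 27.3·tan 17.31° = 8.5078 m.
Layer 3: sin θ = p·1109 = 0.6734 → θ = 42.33°; offset = 4.0·tan 42.33° = 3.6434 m.
Summing the layer offsets gives 13.3404 m.

13.34 m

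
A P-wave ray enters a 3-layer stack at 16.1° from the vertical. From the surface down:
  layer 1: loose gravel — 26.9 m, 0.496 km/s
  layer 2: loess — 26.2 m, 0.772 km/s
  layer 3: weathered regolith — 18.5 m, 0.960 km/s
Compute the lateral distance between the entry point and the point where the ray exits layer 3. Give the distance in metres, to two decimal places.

32.07 m

Apply Snell's law at each interface; in layer i the horizontal offset is hᵢ·tan θᵢ.
Layer 1: θ = 16.10°; offset = 26.9·tan 16.10° = 7.7643 m.
Layer 2: sin θ = 0.772·sin 16.1°/0.496 = 0.4316, θ = 25.57°; offset = 26.2·tan 25.57° = 12.5365 m.
Layer 3: sin θ = 0.960·sin 16.1°/0.496 = 0.5367, θ = 32.46°; offset = 18.5·tan 32.46° = 11.7685 m.
Summing the layer offsets gives 32.0693 m.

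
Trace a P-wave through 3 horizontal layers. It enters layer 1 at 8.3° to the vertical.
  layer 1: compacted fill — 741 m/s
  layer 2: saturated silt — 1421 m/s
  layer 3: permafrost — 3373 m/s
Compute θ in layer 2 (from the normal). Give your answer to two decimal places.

Ray parameter p = sin 8.3° / 741 = 1.9481e-04 s/m.
sin θ_2 = p·V_2 = 1.9481e-04 × 1421 = 0.2768.
θ_2 = arcsin 0.2768 = 16.07°.

16.07°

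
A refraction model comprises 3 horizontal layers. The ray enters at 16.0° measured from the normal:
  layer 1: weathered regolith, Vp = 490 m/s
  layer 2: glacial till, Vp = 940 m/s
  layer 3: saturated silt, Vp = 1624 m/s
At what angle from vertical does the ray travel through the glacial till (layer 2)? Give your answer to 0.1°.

Ray parameter p = sin 16.0° / 490 = 5.6253e-04 s/m.
sin θ_2 = p·V_2 = 5.6253e-04 × 940 = 0.5288.
θ_2 = 31.92° from the vertical.

31.9°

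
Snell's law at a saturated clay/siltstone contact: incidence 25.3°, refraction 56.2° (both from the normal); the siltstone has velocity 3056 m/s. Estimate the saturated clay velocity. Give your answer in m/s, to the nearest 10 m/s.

1570 m/s

Snell's law: sin 25.3°/V₁ = sin 56.2°/V₂.
V₁ = V₂·sin 25.3°/sin 56.2° = 3056 × 0.5143 = 1571.64 m/s.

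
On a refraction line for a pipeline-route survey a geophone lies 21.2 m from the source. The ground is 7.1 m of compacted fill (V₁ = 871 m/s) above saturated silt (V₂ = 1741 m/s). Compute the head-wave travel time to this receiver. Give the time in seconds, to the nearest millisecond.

0.026 s

t = x/V₂ + 2h·√(V₂²−V₁²)/(V₁V₂).
√(V₂²−V₁²) = √(1741²−871²) = 1507.5 m/s; delay term = 2·7.1·1507.5/(871·1741) = 0.01412 s.
t = 21.2/1741 + 0.01412 = 0.02629 s.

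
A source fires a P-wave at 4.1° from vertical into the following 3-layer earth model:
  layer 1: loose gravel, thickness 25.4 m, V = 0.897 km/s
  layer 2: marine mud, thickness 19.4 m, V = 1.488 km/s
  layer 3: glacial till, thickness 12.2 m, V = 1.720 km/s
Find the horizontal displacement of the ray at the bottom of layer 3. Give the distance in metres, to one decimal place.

5.8 m

p = sin θ₁/V₁ = sin 4.1°/0.897 = 7.9707e-02 s/km is conserved through the stack.
Layer 1: θ = 4.10°; offset = 25.4·tan 4.10° = 1.821 m.
Layer 2: sin θ = p·1.488 = 0.1186 → θ = 6.81°; offset = 19.4·tan 6.81° = 2.317 m.
Layer 3: sin θ = p·1.720 = 0.1371 → θ = 7.88°; offset = 12.2·tan 7.88° = 1.689 m.
Total horizontal offset = 5.826 m.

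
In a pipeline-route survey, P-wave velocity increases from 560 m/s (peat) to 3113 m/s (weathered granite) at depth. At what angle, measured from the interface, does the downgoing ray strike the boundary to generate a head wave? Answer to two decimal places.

Critical incidence: sin θ_c = V₁/V₂ = 560/3113 = 0.1799.
θ_c = arcsin 0.1799 = 10.36°.
Measured from the interface: 90° − 10.36° = 79.64°.

79.64°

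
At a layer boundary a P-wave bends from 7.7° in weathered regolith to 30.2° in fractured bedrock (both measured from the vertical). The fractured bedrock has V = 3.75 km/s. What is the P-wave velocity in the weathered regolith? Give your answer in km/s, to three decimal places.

Snell's law: sin 7.7°/V₁ = sin 30.2°/V₂.
V₁ = V₂·sin 7.7°/sin 30.2° = 3.75 × 0.2664 = 0.999 km/s.

0.999 km/s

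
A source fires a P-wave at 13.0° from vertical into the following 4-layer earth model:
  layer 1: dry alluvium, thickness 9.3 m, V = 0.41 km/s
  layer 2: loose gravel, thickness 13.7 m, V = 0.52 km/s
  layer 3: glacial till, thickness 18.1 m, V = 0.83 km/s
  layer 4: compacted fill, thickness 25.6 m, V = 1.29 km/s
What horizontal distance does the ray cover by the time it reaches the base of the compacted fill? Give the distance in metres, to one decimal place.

Ray parameter p = sin 13.0° / 0.41 km/s = 5.4866e-01 s/km.
Layer 1: θ = 13.00°; offset = 9.3·tan 13.00° = 2.147 m.
Layer 2: sin θ = p·0.52 = 0.2853 → θ = 16.58°; offset = 13.7·tan 16.58° = 4.078 m.
Layer 3: sin θ = p·0.83 = 0.4554 → θ = 27.09°; offset = 18.1·tan 27.09° = 9.258 m.
Layer 4: sin θ = p·1.29 = 0.7078 → θ = 45.05°; offset = 25.6·tan 45.05° = 25.648 m.
Σ offsets = 41.132 m.

41.1 m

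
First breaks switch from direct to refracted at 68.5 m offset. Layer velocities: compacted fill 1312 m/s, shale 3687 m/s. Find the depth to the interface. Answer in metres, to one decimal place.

x_cross = 2h·√((V₂+V₁)/(V₂−V₁)) → h = x_cross / (2·√((V₂+V₁)/(V₂−V₁))).
√((V₂+V₁)/(V₂−V₁)) = √((3687+1312)/(3687−1312)) = 1.4508.
h = 68.5 / (2·1.4508) = 23.61 m.

23.6 m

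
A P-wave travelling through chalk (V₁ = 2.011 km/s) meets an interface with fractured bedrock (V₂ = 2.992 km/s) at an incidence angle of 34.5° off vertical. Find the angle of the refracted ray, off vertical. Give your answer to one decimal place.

Snell's law: sin θ₂ = (V₂/V₁)·sin θ₁ = (2.992/2.011)·sin 34.5° = 0.8427.
θ₂ = arcsin 0.8427 = 57.43° from the normal.

57.4°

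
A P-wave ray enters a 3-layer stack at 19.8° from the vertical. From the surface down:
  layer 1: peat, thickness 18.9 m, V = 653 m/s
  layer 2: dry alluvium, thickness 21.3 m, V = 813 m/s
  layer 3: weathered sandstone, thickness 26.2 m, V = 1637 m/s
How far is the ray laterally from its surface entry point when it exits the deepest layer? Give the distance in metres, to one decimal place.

Apply Snell's law at each interface; in layer i the horizontal offset is hᵢ·tan θᵢ.
Layer 1: θ = 19.80°; offset = 18.9·tan 19.80° = 6.804 m.
Layer 2: sin θ = 813·sin 19.8°/653 = 0.4217, θ = 24.94°; offset = 21.3·tan 24.94° = 9.907 m.
Layer 3: sin θ = 1637·sin 19.8°/653 = 0.8492, θ = 58.12°; offset = 26.2·tan 58.12° = 42.129 m.
Total horizontal offset = 58.840 m.

58.8 m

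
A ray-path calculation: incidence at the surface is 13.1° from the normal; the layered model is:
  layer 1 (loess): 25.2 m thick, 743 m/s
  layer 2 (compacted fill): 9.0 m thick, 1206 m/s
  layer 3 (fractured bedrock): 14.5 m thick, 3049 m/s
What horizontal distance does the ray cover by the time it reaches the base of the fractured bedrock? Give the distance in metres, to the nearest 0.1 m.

46.1 m

Ray parameter p = sin 13.1° / 743 m/s = 3.0505e-04 s/m.
Layer 1: θ = 13.10°; offset = 25.2·tan 13.10° = 5.864 m.
Layer 2: sin θ = p·1206 = 0.3679 → θ = 21.59°; offset = 9.0·tan 21.59° = 3.561 m.
Layer 3: sin θ = p·3049 = 0.9301 → θ = 68.45°; offset = 14.5·tan 68.45° = 36.715 m.
Summing the layer offsets gives 46.140 m.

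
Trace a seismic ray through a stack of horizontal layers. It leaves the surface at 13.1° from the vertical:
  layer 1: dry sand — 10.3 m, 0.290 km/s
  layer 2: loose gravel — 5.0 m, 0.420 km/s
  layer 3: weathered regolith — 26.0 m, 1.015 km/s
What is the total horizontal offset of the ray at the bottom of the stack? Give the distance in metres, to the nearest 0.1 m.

Ray parameter p = sin 13.1° / 0.290 km/s = 7.8156e-01 s/km.
Layer 1: θ = 13.10°; offset = 10.3·tan 13.10° = 2.397 m.
Layer 2: sin θ = p·0.420 = 0.3283 → θ = 19.16°; offset = 5.0·tan 19.16° = 1.738 m.
Layer 3: sin θ = p·1.015 = 0.7933 → θ = 52.49°; offset = 26.0·tan 52.49° = 33.875 m.
Summing the layer offsets gives 38.010 m.

38.0 m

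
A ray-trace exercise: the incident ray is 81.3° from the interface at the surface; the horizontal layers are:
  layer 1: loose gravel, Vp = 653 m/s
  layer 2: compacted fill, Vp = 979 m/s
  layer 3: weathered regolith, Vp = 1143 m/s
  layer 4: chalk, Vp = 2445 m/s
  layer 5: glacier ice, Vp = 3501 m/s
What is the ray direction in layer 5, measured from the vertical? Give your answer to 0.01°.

From the normal: θ₁ = 90° − 81.3° = 8.7°.
Ray parameter p = sin 8.7° / 653 = 2.3164e-04 s/m.
sin θ_5 = p·V_5 = 2.3164e-04 × 3501 = 0.8110.
θ_5 = arcsin 0.8110 = 54.19°.

54.19°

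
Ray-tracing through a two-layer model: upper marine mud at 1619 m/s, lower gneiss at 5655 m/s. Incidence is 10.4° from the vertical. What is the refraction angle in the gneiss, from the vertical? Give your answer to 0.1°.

Snell's law: sin θ₂ = (V₂/V₁)·sin θ₁ = (5655/1619)·sin 10.4° = 0.6305.
θ₂ = arcsin 0.6305 = 39.09° from the normal.

39.1°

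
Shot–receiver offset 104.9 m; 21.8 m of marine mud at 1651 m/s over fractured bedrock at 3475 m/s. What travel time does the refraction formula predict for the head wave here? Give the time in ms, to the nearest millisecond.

53 ms

t = x/V₂ + 2h·√(V₂²−V₁²)/(V₁V₂).
√(V₂²−V₁²) = √(3475²−1651²) = 3057.7 m/s; delay term = 2·21.8·3057.7/(1651·3475) = 0.02324 s.
t = 104.9/3475 + 0.02324 = 0.05342 s.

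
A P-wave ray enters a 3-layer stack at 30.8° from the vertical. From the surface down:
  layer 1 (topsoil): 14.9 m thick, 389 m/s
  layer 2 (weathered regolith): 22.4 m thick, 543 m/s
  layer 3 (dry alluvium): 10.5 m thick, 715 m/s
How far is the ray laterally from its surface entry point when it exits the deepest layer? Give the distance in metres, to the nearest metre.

p = sin θ₁/V₁ = sin 30.8°/389 = 1.3163e-03 s/m is conserved through the stack.
Layer 1: θ = 30.80°; offset = 14.9·tan 30.80° = 8.882 m.
Layer 2: sin θ = p·543 = 0.7148 → θ = 45.62°; offset = 22.4·tan 45.62° = 22.893 m.
Layer 3: sin θ = p·715 = 0.9412 → θ = 70.25°; offset = 10.5·tan 70.25° = 29.240 m.
Σ offsets = 61.015 m.

61 m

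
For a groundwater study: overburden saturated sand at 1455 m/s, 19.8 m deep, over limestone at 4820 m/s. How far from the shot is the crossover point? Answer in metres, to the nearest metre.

x_cross = 2h·√((V₂+V₁)/(V₂−V₁)).
(V₂+V₁)/(V₂−V₁) = (4820+1455)/(4820−1455) = 1.8648; √ = 1.3656.
x_cross = 2·19.8·1.3656 = 54.08 m.

54 m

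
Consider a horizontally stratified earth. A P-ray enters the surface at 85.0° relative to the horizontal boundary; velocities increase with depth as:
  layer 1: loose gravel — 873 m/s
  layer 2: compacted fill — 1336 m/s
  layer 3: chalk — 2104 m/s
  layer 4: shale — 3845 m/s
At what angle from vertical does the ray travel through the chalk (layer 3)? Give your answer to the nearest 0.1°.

12.1°

From the normal: θ₁ = 90° − 85.0° = 5.0°.
Ray parameter p = sin 5.0° / 873 = 9.9835e-05 s/m.
sin θ_3 = p·V_3 = 9.9835e-05 × 2104 = 0.2101.
θ_3 = arcsin 0.2101 = 12.13°.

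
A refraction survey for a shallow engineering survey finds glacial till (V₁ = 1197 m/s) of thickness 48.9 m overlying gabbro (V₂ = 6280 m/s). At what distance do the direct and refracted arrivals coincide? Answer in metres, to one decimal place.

θ_c = arcsin(1197/6280) = 10.99°, so cos θ_c = 0.9817 and tᵢ = 2h cos θ_c/V₁ = 0.0802 s.
At crossover x/V₁ = x/V₂ + tᵢ ⇒ x = tᵢ/(1/V₁ − 1/V₂) = 0.08021/(8.3542e-04 − 1.5924e-04) = 118.62 m.

118.6 m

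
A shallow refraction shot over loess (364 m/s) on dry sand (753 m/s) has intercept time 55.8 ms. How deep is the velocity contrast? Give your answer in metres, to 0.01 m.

11.60 m

h = tᵢ·V₁·V₂ / (2·√(V₂²−V₁²)).
√(V₂²−V₁²) = √(753² − 364²) = 659.2 m/s.
h = 0.0558 s × 364 × 753 / (2 × 659.2) = 11.60 m.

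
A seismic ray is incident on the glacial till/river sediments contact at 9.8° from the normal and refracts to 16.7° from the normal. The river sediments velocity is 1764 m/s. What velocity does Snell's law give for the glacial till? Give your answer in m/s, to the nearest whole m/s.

1045 m/s

Snell's law: sin 9.8°/V₁ = sin 16.7°/V₂.
V₁ = V₂·sin 9.8°/sin 16.7° = 1764 × 0.5923 = 1044.85 m/s.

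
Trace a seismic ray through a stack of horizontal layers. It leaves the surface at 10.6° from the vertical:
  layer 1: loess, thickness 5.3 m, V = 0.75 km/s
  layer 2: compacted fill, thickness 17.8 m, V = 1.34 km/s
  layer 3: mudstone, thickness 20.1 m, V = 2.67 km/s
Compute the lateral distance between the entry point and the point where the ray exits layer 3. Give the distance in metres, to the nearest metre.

25 m

p = sin θ₁/V₁ = sin 10.6°/0.75 = 2.4527e-01 s/km is conserved through the stack.
Layer 1: θ = 10.60°; offset = 5.3·tan 10.60° = 0.992 m.
Layer 2: sin θ = p·1.34 = 0.3287 → θ = 19.19°; offset = 17.8·tan 19.19° = 6.194 m.
Layer 3: sin θ = p·2.67 = 0.6549 → θ = 40.91°; offset = 20.1·tan 40.91° = 17.417 m.
Σ offsets = 24.603 m.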